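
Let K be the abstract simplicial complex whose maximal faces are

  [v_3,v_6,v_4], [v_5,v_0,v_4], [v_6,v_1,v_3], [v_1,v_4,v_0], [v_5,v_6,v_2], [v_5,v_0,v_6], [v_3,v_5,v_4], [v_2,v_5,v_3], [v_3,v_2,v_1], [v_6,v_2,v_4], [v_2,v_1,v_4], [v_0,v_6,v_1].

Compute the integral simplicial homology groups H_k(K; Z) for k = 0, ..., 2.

H_0 ≅ Z,  H_1 ≅ Z/2,  H_2 = 0.

Fix the vertex order v_0 < v_1 < v_2 < v_3 < v_4 < v_5 < v_6 and write every simplex with vertices in increasing order. Then dim K = 2 and the simplices of K are:

  0-simplices (7): [v_0], [v_1], [v_2], [v_3], [v_4], [v_5], [v_6]
  1-simplices (18): (18 of them)
  2-simplices (12): (12 of them)

Hence C_0 ≅ Z^7, C_1 ≅ Z^18, C_2 ≅ Z^12.

∂_1: C_1 → C_0 is given by ∂[p,q] = [q] − [p].
This gives a 7×18 integer matrix of rank 6; reducing to Smith normal form yields diagonal entries (1,1,1,1,1,1).

∂_2: C_2 → C_1 sends each 2-simplex [p,q,r] to [q,r] − [p,r] + [p,q]. For instance
  ∂[v_2,v_3,v_5] = [v_3,v_5] − [v_2,v_5] + [v_2,v_3],
  ∂[v_2,v_4,v_6] = [v_4,v_6] − [v_2,v_6] + [v_2,v_4].
As a 18×12 matrix over Z this has rank 12, with invariant factors (1,1,1,1,1,1,1,1,1,1,1,2).

Computing H_k = (kernel of ∂_k) / (image of ∂_{k+1}):

  H_0: rank C_0 − rank ∂_1 = 7 − 6 = 1, and the invariant factors of ∂_1 are all 1, so H_0 ≅ Z.
  H_1: rank ker ∂_1 − rank ∂_2 = (18 − 6) − 12 = 0, and ∂_2 has invariant factor 2 > 1, so H_1 ≅ Z/2.
  H_2: rank ker ∂_2 − rank ∂_3 = (12 − 12) − 0 = 0, and there is no ∂_3, so H_2 ≅ 0.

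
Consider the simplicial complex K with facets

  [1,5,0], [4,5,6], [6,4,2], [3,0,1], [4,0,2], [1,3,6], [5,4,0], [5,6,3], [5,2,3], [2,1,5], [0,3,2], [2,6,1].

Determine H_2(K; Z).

H_2 ≅ 0.

Fix the vertex order 0 < 1 < 2 < 3 < 4 < 5 < 6 and write every simplex with vertices in increasing order. Then dim K = 2 and the simplices of K are:

  0-simplices (7): [0], [1], [2], [3], [4], [5], [6]
  1-simplices (18): [0,1], [0,2], [0,3], [0,4], [0,5], [1,2], [1,3], [1,5], [1,6], [2,3], [2,4], [2,5], [2,6], [3,5], [3,6], [4,5], [4,6], [5,6]
  2-simplices (12): [0,1,3], [0,1,5], [0,2,3], [0,2,4], [0,4,5], [1,2,5], [1,2,6], [1,3,6], [2,3,5], [2,4,6], [3,5,6], [4,5,6]

giving chain groups C_0 ≅ Z^7, C_1 ≅ Z^18, C_2 ≅ Z^12.

The boundary map ∂_1: C_1 → C_0 sends each edge [p,q] (with p < q) to q − p.
As a 7×18 matrix over Z this has rank 6, with invariant factors (1,1,1,1,1,1).

The boundary map ∂_2: C_2 → C_1 sends each 2-simplex [p,q,r] to [q,r] − [p,r] + [p,q]. For instance
  ∂[2,3,5] = [3,5] − [2,5] + [2,3],
  ∂[4,5,6] = [5,6] − [4,6] + [4,5].
The resulting 18×12 matrix has rank 12, and its Smith normal form has invariant factors (1,1,1,1,1,1,1,1,1,1,1,2).

Now H_k = ker ∂_k / im ∂_{k+1}, so:

  H_2: rank ker ∂_2 − rank ∂_3 = (12 − 12) − 0 = 0, and there is no ∂_3, so H_2 = 0.

(K is a triangulation of the real projective plane RP^2.)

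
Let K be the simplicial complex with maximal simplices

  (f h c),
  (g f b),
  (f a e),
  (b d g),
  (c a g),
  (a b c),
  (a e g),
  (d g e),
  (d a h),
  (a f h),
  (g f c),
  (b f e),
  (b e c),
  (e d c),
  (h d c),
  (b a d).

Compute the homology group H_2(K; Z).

H_2 = Z.

K has 8 vertices, 24 edges, 16 triangles.
rank ∂_2 = 15, rank ∂_3 = 0 ⇒ b_2 = 16 − 15 − 0 = 1. So H_2 ≅ Z.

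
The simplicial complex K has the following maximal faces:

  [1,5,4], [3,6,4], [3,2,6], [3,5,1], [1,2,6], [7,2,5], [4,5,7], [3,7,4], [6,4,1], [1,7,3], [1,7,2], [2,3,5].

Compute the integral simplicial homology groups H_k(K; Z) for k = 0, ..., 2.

Take the total order 1 < 2 < 3 < 4 < 5 < 6 < 7 on the vertex set. Then K (dimension 2) consists of the simplices:

  0-simplices (7): [1], [2], [3], [4], [5], [6], [7]
  1-simplices (18): [1,2], [1,3], [1,4], [1,5], [1,6], [1,7], [2,3], [2,5], [2,6], [2,7], [3,4], [3,5], [3,6], [3,7], [4,5], [4,6], [4,7], [5,7]
  2-simplices (12): [1,2,6], [1,2,7], [1,3,5], [1,3,7], [1,4,5], [1,4,6], [2,3,5], [2,3,6], [2,5,7], [3,4,6], [3,4,7], [4,5,7]

Hence C_0 ≅ Z^7, C_1 ≅ Z^18, C_2 ≅ Z^12.

The boundary map ∂_1: C_1 → C_0 maps an edge to its endpoints' difference, ∂[p,q] = q − p. For instance
  ∂[4,6] = [6] − [4].
As a 7×18 matrix over Z this has rank 6, with invariant factors (1,1,1,1,1,1).

∂_2: C_2 → C_1 maps a triangle to the signed sum of its edges. For instance
  ∂[2,3,6] = [3,6] − [2,6] + [2,3],
  ∂[4,5,7] = [5,7] − [4,7] + [4,5].
This gives a 18×12 integer matrix of rank 12; reducing to Smith normal form yields diagonal entries (1,1,1,1,1,1,1,1,1,1,1,2).

Reading off H_k = ker ∂_k / im ∂_{k+1}:

  H_0: rank C_0 − rank ∂_1 = 7 − 6 = 1, and the invariant factors of ∂_1 are all 1, so H_0 = Z.
  H_1: rank ker ∂_1 − rank ∂_2 = (18 − 6) − 12 = 0, and ∂_2 has invariant factor 2 > 1, so H_1 = Z_2.
  H_2: rank ker ∂_2 − rank ∂_3 = (12 − 12) − 0 = 0, and there is no ∂_3, so H_2 = 0.

H_0 ≅ Z,  H_1 ≅ Z_2,  H_2 = 0.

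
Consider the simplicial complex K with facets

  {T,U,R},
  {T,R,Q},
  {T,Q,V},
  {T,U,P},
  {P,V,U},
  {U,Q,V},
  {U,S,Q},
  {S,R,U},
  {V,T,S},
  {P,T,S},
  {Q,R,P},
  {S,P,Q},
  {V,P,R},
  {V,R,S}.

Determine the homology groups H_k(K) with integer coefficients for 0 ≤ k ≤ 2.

H_0 ≅ Z,  H_1 ≅ Z^2,  H_2 ≅ Z.

Take the total order P < Q < R < S < T < U < V on the vertex set. Then K (dimension 2) consists of the simplices:

  0-simplices (7): P, Q, R, S, T, U, V
  1-simplices (21): PQ, PR, PS, PT, PU, PV, QR, QS, QT, QU, QV, RS, RT, RU, RV, ST, SU, SV, TU, TV, UV
  2-simplices (14): PQR, PQS, PRV, PST, PTU, PUV, QRT, QSU, QTV, QUV, RSU, RSV, RTU, STV

so the chain groups are C_0 ≅ Z^7, C_1 ≅ Z^21, C_2 ≅ Z^14.

∂_1: C_1 → C_0 sends each edge [p,q] (with p < q) to q − p.
The resulting 7×21 matrix has rank 6, and its Smith normal form has invariant factors (1,1,1,1,1,1).

∂_2: C_2 → C_1 sends each 2-simplex [p,q,r] to [q,r] − [p,r] + [p,q]. For instance
  ∂RSV = SV − RV + RS,
  ∂PUV = UV − PV + PU.
This gives a 21×14 integer matrix of rank 13; reducing to Smith normal form yields diagonal entries (1,1,1,1,1,1,1,1,1,1,1,1,1).

Reading off H_k = ker ∂_k / im ∂_{k+1}:

  H_0: rank C_0 − rank ∂_1 = 7 − 6 = 1, and the invariant factors of ∂_1 are all 1, so H_0 = Z.
  H_1: rank ker ∂_1 − rank ∂_2 = (21 − 6) − 13 = 2, and the invariant factors of ∂_2 are all 1, so H_1 = Z^2.
  H_2: rank ker ∂_2 − rank ∂_3 = (14 − 13) − 0 = 1, and there is no ∂_3, so H_2 = Z.

As a check, the Euler characteristic is 7 − 21 + 14 = 0, which agrees with 1 − 2 + 1 = 0.
(K is a triangulation of the torus T^2.)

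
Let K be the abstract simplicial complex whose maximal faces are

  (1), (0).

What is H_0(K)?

H_0 = Z^2.

We work with the vertex ordering 0 < 1. The simplices of K, each written with vertices in increasing order, are:

  0-simplices (2): [0], [1]

so the chain groups are C_0 ≅ Z^2.

Computing H_k = (kernel of ∂_k) / (image of ∂_{k+1}):

  H_0: rank C_0 − rank ∂_1 = 2 − 0 = 2, and there is no ∂_1, so H_0 ≅ Z^2.

(K is a triangulation of a set of 2 points.)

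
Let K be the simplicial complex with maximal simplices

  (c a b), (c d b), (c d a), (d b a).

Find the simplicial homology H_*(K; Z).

H_0 = Z,  H_1 = 0,  H_2 = Z.

Fix the vertex order a < b < c < d and write every simplex with vertices in increasing order. Then dim K = 2 and the simplices of K are:

  0-simplices (4): a, b, c, d
  1-simplices (6): ab, ac, ad, bc, bd, cd
  2-simplices (4): abc, abd, acd, bcd

so the chain groups are C_0 ≅ Z^4, C_1 ≅ Z^6, C_2 ≅ Z^4.

Boundary ∂_1: C_1 → C_0 maps an edge to its endpoints' difference, ∂[p,q] = q − p. For instance
  ∂bc = c − b.
The resulting 4×6 matrix has rank 3, and its Smith normal form has invariant factors (1,1,1).

Boundary ∂_2: C_2 → C_1 acts by ∂[p,q,r] = [q,r] − [p,r] + [p,q]. For instance
  ∂abc = bc − ac + ab,
  ∂acd = cd − ad + ac.
The 6×4 boundary matrix has rank 3 and Smith normal form diag(1,1,1).

Computing H_k = (kernel of ∂_k) / (image of ∂_{k+1}):

  H_0: rank C_0 − rank ∂_1 = 4 − 3 = 1, and the invariant factors of ∂_1 are all 1, so H_0 = Z.
  H_1: rank ker ∂_1 − rank ∂_2 = (6 − 3) − 3 = 0, and the invariant factors of ∂_2 are all 1, so H_1 = 0.
  H_2: rank ker ∂_2 − rank ∂_3 = (4 − 3) − 0 = 1, and there is no ∂_3, so H_2 = Z.

As a check, the Euler characteristic is 4 − 6 + 4 = 2, which agrees with 1 − 0 + 1 = 2.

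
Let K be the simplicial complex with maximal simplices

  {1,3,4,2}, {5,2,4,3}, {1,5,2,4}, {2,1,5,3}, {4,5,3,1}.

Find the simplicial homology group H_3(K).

Take the total order 1 < 2 < 3 < 4 < 5 on the vertex set. Then K (dimension 3) consists of the simplices:

  0-simplices (5): [1], [2], [3], [4], [5]
  1-simplices (10): [1,2], [1,3], [1,4], [1,5], [2,3], [2,4], [2,5], [3,4], [3,5], [4,5]
  2-simplices (10): [1,2,3], [1,2,4], [1,2,5], [1,3,4], [1,3,5], [1,4,5], [2,3,4], [2,3,5], [2,4,5], [3,4,5]
  3-simplices (5): [1,2,3,4], [1,2,3,5], [1,2,4,5], [1,3,4,5], [2,3,4,5]

so the chain groups are C_0 ≅ Z^5, C_1 ≅ Z^10, C_2 ≅ Z^10, C_3 ≅ Z^5.

The boundary map ∂_1: C_1 → C_0 is given by ∂[p,q] = [q] − [p]. For instance
  ∂[1,3] = [3] − [1].
As a 5×10 matrix over Z this has rank 4, with invariant factors (1,1,1,1).

∂_2: C_2 → C_1 maps a triangle to the signed sum of its edges. For instance
  ∂[1,2,5] = [2,5] − [1,5] + [1,2],
  ∂[1,4,5] = [4,5] − [1,5] + [1,4].
This gives a 10×10 integer matrix of rank 6; reducing to Smith normal form yields diagonal entries (1,1,1,1,1,1).

The boundary map ∂_3: C_3 → C_2 sends each 3-simplex σ to the alternating sum Σ_i (−1)^i (σ with its i-th vertex removed). For instance
  ∂[1,2,3,5] = [2,3,5] − [1,3,5] + [1,2,5] − [1,2,3],
  ∂[1,3,4,5] = [3,4,5] − [1,4,5] + [1,3,5] − [1,3,4].
As a 10×5 matrix over Z this has rank 4, with invariant factors (1,1,1,1).

From H_k ≅ ker(∂_k) / im(∂_{k+1}) we obtain:

  H_3: rank ker ∂_3 − rank ∂_4 = (5 − 4) − 0 = 1, and there is no ∂_4, so H_3 ≅ Z.

(K is a triangulation of the 3-sphere S^3.)

H_3 ≅ Z.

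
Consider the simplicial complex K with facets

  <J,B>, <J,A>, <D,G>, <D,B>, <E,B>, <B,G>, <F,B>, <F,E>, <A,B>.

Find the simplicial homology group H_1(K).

H_1 ≅ Z^3.

Take the total order A < B < D < E < F < G < J on the vertex set. Then K (dimension 1) consists of the simplices:

  0-simplices (7): A, B, D, E, F, G, J
  1-simplices (9): AB, AJ, BD, BE, BF, BG, BJ, DG, EF

Hence C_0 ≅ Z^7, C_1 ≅ Z^9.

The boundary map ∂_1: C_1 → C_0 maps an edge to its endpoints' difference, ∂[p,q] = q − p. For instance
  ∂BG = G − B.
This gives a 7×9 integer matrix of rank 6; reducing to Smith normal form yields diagonal entries (1,1,1,1,1,1).

Now H_k = ker ∂_k / im ∂_{k+1}, so:

  H_1: rank ker ∂_1 − rank ∂_2 = (9 − 6) − 0 = 3, and there is no ∂_2, so H_1 ≅ Z^3.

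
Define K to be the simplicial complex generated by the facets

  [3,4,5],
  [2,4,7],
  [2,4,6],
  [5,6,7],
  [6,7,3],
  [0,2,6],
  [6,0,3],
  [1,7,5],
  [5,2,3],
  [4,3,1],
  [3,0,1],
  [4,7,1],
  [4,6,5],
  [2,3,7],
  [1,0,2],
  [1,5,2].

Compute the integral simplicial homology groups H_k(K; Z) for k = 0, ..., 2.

H_0 ≅ Z,  H_1 ≅ Z^2,  H_2 ≅ Z.

Fix the vertex order 0 < 1 < 2 < 3 < 4 < 5 < 6 < 7 and write every simplex with vertices in increasing order. Then dim K = 2 and the simplices of K are:

  0-simplices (8): [0], [1], [2], [3], [4], [5], [6], [7]
  1-simplices (24): (24 of them)
  2-simplices (16): [0,1,2], [0,1,3], [0,2,6], [0,3,6], [1,2,5], [1,3,4], [1,4,7], [1,5,7], [2,3,5], [2,3,7], [2,4,6], [2,4,7], [3,4,5], [3,6,7], [4,5,6], [5,6,7]

Hence C_0 ≅ Z^8, C_1 ≅ Z^24, C_2 ≅ Z^16.

The boundary map ∂_1: C_1 → C_0 sends each edge [p,q] (with p < q) to q − p. For instance
  ∂[3,7] = [7] − [3].
This gives a 8×24 integer matrix of rank 7; reducing to Smith normal form yields diagonal entries (1,1,1,1,1,1,1).

Boundary ∂_2: C_2 → C_1 sends each 2-simplex [p,q,r] to [q,r] − [p,r] + [p,q]. For instance
  ∂[2,3,5] = [3,5] − [2,5] + [2,3],
  ∂[2,4,6] = [4,6] − [2,6] + [2,4].
The resulting 24×16 matrix has rank 15, and its Smith normal form has invariant factors (1,1,1,1,1,1,1,1,1,1,1,1,1,1,1).

Reading off H_k = ker ∂_k / im ∂_{k+1}:

  H_0: rank C_0 − rank ∂_1 = 8 − 7 = 1, and the invariant factors of ∂_1 are all 1, so H_0 ≅ Z.
  H_1: rank ker ∂_1 − rank ∂_2 = (24 − 7) − 15 = 2, and the invariant factors of ∂_2 are all 1, so H_1 ≅ Z^2.
  H_2: rank ker ∂_2 − rank ∂_3 = (16 − 15) − 0 = 1, and there is no ∂_3, so H_2 ≅ Z.

As a check, the Euler characteristic is 8 − 24 + 16 = 0, which agrees with 1 − 2 + 1 = 0.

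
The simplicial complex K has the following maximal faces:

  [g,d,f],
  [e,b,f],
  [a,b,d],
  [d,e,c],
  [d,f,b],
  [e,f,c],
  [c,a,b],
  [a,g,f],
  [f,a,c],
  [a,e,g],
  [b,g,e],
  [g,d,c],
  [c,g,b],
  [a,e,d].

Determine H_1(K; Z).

Take the total order a < b < c < d < e < f < g on the vertex set. Then K (dimension 2) consists of the simplices:

  0-simplices (7): a, b, c, d, e, f, g
  1-simplices (21): ab, ac, ad, ae, af, ag, bc, bd, be, bf, bg, cd, ce, cf, cg, de, df, dg, ef, eg, fg
  2-simplices (14): abc, abd, acf, ade, aeg, afg, bcg, bdf, bef, beg, cde, cdg, cef, dfg

Hence C_0 ≅ Z^7, C_1 ≅ Z^21, C_2 ≅ Z^14.

Boundary ∂_1: C_1 → C_0 sends each edge [p,q] (with p < q) to q − p. For instance
  ∂df = f − d.
As a 7×21 matrix over Z this has rank 6, with invariant factors (1,1,1,1,1,1).

The boundary map ∂_2: C_2 → C_1 maps a triangle to the signed sum of its edges. For instance
  ∂acf = cf − af + ac,
  ∂cdg = dg − cg + cd.
As a 21×14 matrix over Z this has rank 13, with invariant factors (1,1,1,1,1,1,1,1,1,1,1,1,1).

Reading off H_k = ker ∂_k / im ∂_{k+1}:

  H_1: rank ker ∂_1 − rank ∂_2 = (21 − 6) − 13 = 2, and the invariant factors of ∂_2 are all 1, so H_1 ≅ Z^2.

H_1 ≅ Z^2.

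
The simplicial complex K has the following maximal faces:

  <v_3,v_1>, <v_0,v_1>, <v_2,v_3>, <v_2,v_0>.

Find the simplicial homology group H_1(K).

Order the vertices as v_0 < v_1 < v_2 < v_3. Listing each simplex with vertices in this order, K has dimension 1 with simplices:

  0-simplices (4): [v_0], [v_1], [v_2], [v_3]
  1-simplices (4): [v_0,v_1], [v_0,v_2], [v_1,v_3], [v_2,v_3]

giving chain groups C_0 ≅ Z^4, C_1 ≅ Z^4.

∂_1: C_1 → C_0 sends each edge [p,q] (with p < q) to q − p. For instance
  ∂[v_0,v_1] = [v_1] − [v_0].
This gives a 4×4 integer matrix of rank 3; reducing to Smith normal form yields diagonal entries (1,1,1).

Now H_k = ker ∂_k / im ∂_{k+1}, so:

  H_1: rank ker ∂_1 − rank ∂_2 = (4 − 3) − 0 = 1, and there is no ∂_2, so H_1 ≅ Z.

(K is a triangulation of the circle S^1.)

H_1 = Z.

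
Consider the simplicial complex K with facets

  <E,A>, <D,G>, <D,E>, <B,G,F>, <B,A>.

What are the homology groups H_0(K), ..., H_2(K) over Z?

Take the total order A < B < D < E < F < G on the vertex set. Then K (dimension 2) consists of the simplices:

  0-simplices (6): A, B, D, E, F, G
  1-simplices (7): AB, AE, BF, BG, DE, DG, FG
  2-simplices (1): BFG

Hence C_0 ≅ Z^6, C_1 ≅ Z^7, C_2 ≅ Z^1.

Boundary ∂_1: C_1 → C_0 is given by ∂[p,q] = [q] − [p].
This gives a 6×7 integer matrix of rank 5; reducing to Smith normal form yields diagonal entries (1,1,1,1,1).

∂_2: C_2 → C_1 maps a triangle to the signed sum of its edges. For instance
  ∂BFG = FG − BG + BF.
This gives a 7×1 integer matrix of rank 1; reducing to Smith normal form yields diagonal entries (1).

Now H_k = ker ∂_k / im ∂_{k+1}, so:

  H_0: rank C_0 − rank ∂_1 = 6 − 5 = 1, and the invariant factors of ∂_1 are all 1, so H_0 ≅ Z.
  H_1: rank ker ∂_1 − rank ∂_2 = (7 − 5) − 1 = 1, and the invariant factors of ∂_2 are all 1, so H_1 ≅ Z.
  H_2: rank ker ∂_2 − rank ∂_3 = (1 − 1) − 0 = 0, and there is no ∂_3, so H_2 ≅ 0.

H_0 ≅ Z,  H_1 ≅ Z,  H_2 = 0.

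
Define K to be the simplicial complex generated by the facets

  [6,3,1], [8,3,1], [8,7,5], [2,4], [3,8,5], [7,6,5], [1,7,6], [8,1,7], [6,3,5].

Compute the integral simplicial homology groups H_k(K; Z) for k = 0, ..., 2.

Fix the vertex order 1 < 2 < 3 < 4 < 5 < 6 < 7 < 8 and write every simplex with vertices in increasing order. Then dim K = 2 and the simplices of K are:

  0-simplices (8): [1], [2], [3], [4], [5], [6], [7], [8]
  1-simplices (13): [1,3], [1,6], [1,7], [1,8], [2,4], [3,5], [3,6], [3,8], [5,6], [5,7], [5,8], [6,7], [7,8]
  2-simplices (8): [1,3,6], [1,3,8], [1,6,7], [1,7,8], [3,5,6], [3,5,8], [5,6,7], [5,7,8]

giving chain groups C_0 ≅ Z^8, C_1 ≅ Z^13, C_2 ≅ Z^8.

The boundary map ∂_1: C_1 → C_0 maps an edge to its endpoints' difference, ∂[p,q] = q − p.
The resulting 8×13 matrix has rank 6, and its Smith normal form has invariant factors (1,1,1,1,1,1).

Boundary ∂_2: C_2 → C_1 acts by ∂[p,q,r] = [q,r] − [p,r] + [p,q]. For instance
  ∂[5,7,8] = [7,8] − [5,8] + [5,7],
  ∂[5,6,7] = [6,7] − [5,7] + [5,6].
As a 13×8 matrix over Z this has rank 7, with invariant factors (1,1,1,1,1,1,1).

Now H_k = ker ∂_k / im ∂_{k+1}, so:

  H_0: rank C_0 − rank ∂_1 = 8 − 6 = 2, and the invariant factors of ∂_1 are all 1, so H_0 = Z^2.
  H_1: rank ker ∂_1 − rank ∂_2 = (13 − 6) − 7 = 0, and the invariant factors of ∂_2 are all 1, so H_1 = 0.
  H_2: rank ker ∂_2 − rank ∂_3 = (8 − 7) − 0 = 1, and there is no ∂_3, so H_2 = Z.

(K is a triangulation of the disjoint union of the 1-simplex and the 2-sphere S^2.)

H_0 = Z^2,  H_1 = 0,  H_2 = Z.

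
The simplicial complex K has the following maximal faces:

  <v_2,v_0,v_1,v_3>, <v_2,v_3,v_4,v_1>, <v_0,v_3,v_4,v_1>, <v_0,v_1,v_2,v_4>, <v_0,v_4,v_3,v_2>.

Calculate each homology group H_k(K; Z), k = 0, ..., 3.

H_0 ≅ Z,  H_1 = 0,  H_2 = 0,  H_3 ≅ Z.

Fix the vertex order v_0 < v_1 < v_2 < v_3 < v_4 and write every simplex with vertices in increasing order. Then dim K = 3 and the simplices of K are:

  0-simplices (5): [v_0], [v_1], [v_2], [v_3], [v_4]
  1-simplices (10): [v_0,v_1], [v_0,v_2], [v_0,v_3], [v_0,v_4], [v_1,v_2], [v_1,v_3], [v_1,v_4], [v_2,v_3], [v_2,v_4], [v_3,v_4]
  2-simplices (10): [v_0,v_1,v_2], [v_0,v_1,v_3], [v_0,v_1,v_4], [v_0,v_2,v_3], [v_0,v_2,v_4], [v_0,v_3,v_4], [v_1,v_2,v_3], [v_1,v_2,v_4], [v_1,v_3,v_4], [v_2,v_3,v_4]
  3-simplices (5): [v_0,v_1,v_2,v_3], [v_0,v_1,v_2,v_4], [v_0,v_1,v_3,v_4], [v_0,v_2,v_3,v_4], [v_1,v_2,v_3,v_4]

so the chain groups are C_0 ≅ Z^5, C_1 ≅ Z^10, C_2 ≅ Z^10, C_3 ≅ Z^5.

Boundary ∂_1: C_1 → C_0 maps an edge to its endpoints' difference, ∂[p,q] = q − p. For instance
  ∂[v_3,v_4] = [v_4] − [v_3].
As a 5×10 matrix over Z this has rank 4, with invariant factors (1,1,1,1).

The boundary map ∂_2: C_2 → C_1 maps a triangle to the signed sum of its edges. For instance
  ∂[v_0,v_2,v_4] = [v_2,v_4] − [v_0,v_4] + [v_0,v_2],
  ∂[v_0,v_1,v_2] = [v_1,v_2] − [v_0,v_2] + [v_0,v_1].
This gives a 10×10 integer matrix of rank 6; reducing to Smith normal form yields diagonal entries (1,1,1,1,1,1).

The boundary map ∂_3: C_3 → C_2 sends each 3-simplex σ to the alternating sum Σ_i (−1)^i (σ with its i-th vertex removed). For instance
  ∂[v_0,v_1,v_2,v_3] = [v_1,v_2,v_3] − [v_0,v_2,v_3] + [v_0,v_1,v_3] − [v_0,v_1,v_2],
  ∂[v_1,v_2,v_3,v_4] = [v_2,v_3,v_4] − [v_1,v_3,v_4] + [v_1,v_2,v_4] − [v_1,v_2,v_3].
This gives a 10×5 integer matrix of rank 4; reducing to Smith normal form yields diagonal entries (1,1,1,1).

Reading off H_k = ker ∂_k / im ∂_{k+1}:

  H_0: rank C_0 − rank ∂_1 = 5 − 4 = 1, and the invariant factors of ∂_1 are all 1, so H_0 ≅ Z.
  H_1: rank ker ∂_1 − rank ∂_2 = (10 − 4) − 6 = 0, and the invariant factors of ∂_2 are all 1, so H_1 ≅ 0.
  H_2: rank ker ∂_2 − rank ∂_3 = (10 − 6) − 4 = 0, and the invariant factors of ∂_3 are all 1, so H_2 ≅ 0.
  H_3: rank ker ∂_3 − rank ∂_4 = (5 − 4) − 0 = 1, and there is no ∂_4, so H_3 ≅ Z.

As a check, the Euler characteristic is 5 − 10 + 10 − 5 = 0, which agrees with 1 − 0 + 0 − 1 = 0.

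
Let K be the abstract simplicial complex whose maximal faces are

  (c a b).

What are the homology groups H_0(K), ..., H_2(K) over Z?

H_0 ≅ Z,  H_1 = 0,  H_2 = 0.

Order the vertices as a < b < c. Listing each simplex with vertices in this order, K has dimension 2 with simplices:

  0-simplices (3): a, b, c
  1-simplices (3): ab, ac, bc
  2-simplices (1): abc

Hence C_0 ≅ Z^3, C_1 ≅ Z^3, C_2 ≅ Z^1.

The boundary map ∂_1: C_1 → C_0 sends each edge [p,q] (with p < q) to q − p. For instance
  ∂bc = c − b.
As a 3×3 matrix over Z this has rank 2, with invariant factors (1,1).

Boundary ∂_2: C_2 → C_1 maps a triangle to the signed sum of its edges. For instance
  ∂abc = bc − ac + ab.
The resulting 3×1 matrix has rank 1, and its Smith normal form has invariant factors (1).

Computing H_k = (kernel of ∂_k) / (image of ∂_{k+1}):

  H_0: rank C_0 − rank ∂_1 = 3 − 2 = 1, and the invariant factors of ∂_1 are all 1, so H_0 ≅ Z.
  H_1: rank ker ∂_1 − rank ∂_2 = (3 − 2) − 1 = 0, and the invariant factors of ∂_2 are all 1, so H_1 ≅ 0.
  H_2: rank ker ∂_2 − rank ∂_3 = (1 − 1) − 0 = 0, and there is no ∂_3, so H_2 ≅ 0.

As a check, the Euler characteristic is 3 − 3 + 1 = 1, which agrees with 1 − 0 + 0 = 1.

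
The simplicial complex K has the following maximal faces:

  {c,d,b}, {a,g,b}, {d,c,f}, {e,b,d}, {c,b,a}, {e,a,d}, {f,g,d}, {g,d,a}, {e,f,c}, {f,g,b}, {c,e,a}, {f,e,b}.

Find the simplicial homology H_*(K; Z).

Fix the vertex order a < b < c < d < e < f < g and write every simplex with vertices in increasing order. Then dim K = 2 and the simplices of K are:

  0-simplices (7): a, b, c, d, e, f, g
  1-simplices (18): ab, ac, ad, ae, ag, bc, bd, be, bf, bg, cd, ce, cf, de, df, dg, ef, fg
  2-simplices (12): abc, abg, ace, ade, adg, bcd, bde, bef, bfg, cdf, cef, dfg

Hence C_0 ≅ Z^7, C_1 ≅ Z^18, C_2 ≅ Z^12.

The boundary map ∂_1: C_1 → C_0 sends each edge [p,q] (with p < q) to q − p. For instance
  ∂ad = d − a.
As a 7×18 matrix over Z this has rank 6, with invariant factors (1,1,1,1,1,1).

∂_2: C_2 → C_1 sends each 2-simplex [p,q,r] to [q,r] − [p,r] + [p,q]. For instance
  ∂cef = ef − cf + ce,
  ∂dfg = fg − dg + df.
As a 18×12 matrix over Z this has rank 12, with invariant factors (1,1,1,1,1,1,1,1,1,1,1,2).

From H_k ≅ ker(∂_k) / im(∂_{k+1}) we obtain:

  H_0: rank C_0 − rank ∂_1 = 7 − 6 = 1, and the invariant factors of ∂_1 are all 1, so H_0 ≅ Z.
  H_1: rank ker ∂_1 − rank ∂_2 = (18 − 6) − 12 = 0, and ∂_2 has invariant factor 2 > 1, so H_1 ≅ Z/2.
  H_2: rank ker ∂_2 − rank ∂_3 = (12 − 12) − 0 = 0, and there is no ∂_3, so H_2 ≅ 0.

As a check, the Euler characteristic is 7 − 18 + 12 = 1, which agrees with 1 − 0 + 0 = 1.
(K is a triangulation of the real projective plane RP^2.)

H_0 ≅ Z,  H_1 ≅ Z/2,  H_2 = 0.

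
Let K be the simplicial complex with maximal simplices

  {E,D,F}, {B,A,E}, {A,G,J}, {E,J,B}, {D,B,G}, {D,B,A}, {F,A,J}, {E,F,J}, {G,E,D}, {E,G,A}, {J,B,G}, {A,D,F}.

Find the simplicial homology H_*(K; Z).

Take the total order A < B < D < E < F < G < J on the vertex set. Then K (dimension 2) consists of the simplices:

  0-simplices (7): A, B, D, E, F, G, J
  1-simplices (18): AB, AD, AE, AF, AG, AJ, BD, BE, BG, BJ, DE, DF, DG, EF, EG, EJ, FJ, GJ
  2-simplices (12): ABD, ABE, ADF, AEG, AFJ, AGJ, BDG, BEJ, BGJ, DEF, DEG, EFJ

so the chain groups are C_0 ≅ Z^7, C_1 ≅ Z^18, C_2 ≅ Z^12.

The boundary map ∂_1: C_1 → C_0 maps an edge to its endpoints' difference, ∂[p,q] = q − p. For instance
  ∂AG = G − A.
The 7×18 boundary matrix has rank 6 and Smith normal form diag(1,1,1,1,1,1).

∂_2: C_2 → C_1 sends each 2-simplex [p,q,r] to [q,r] − [p,r] + [p,q]. For instance
  ∂DEF = EF − DF + DE,
  ∂AFJ = FJ − AJ + AF.
The 18×12 boundary matrix has rank 12 and Smith normal form diag(1,1,1,1,1,1,1,1,1,1,1,2).

From H_k ≅ ker(∂_k) / im(∂_{k+1}) we obtain:

  H_0: rank C_0 − rank ∂_1 = 7 − 6 = 1, and the invariant factors of ∂_1 are all 1, so H_0 = Z.
  H_1: rank ker ∂_1 − rank ∂_2 = (18 − 6) − 12 = 0, and ∂_2 has invariant factor 2 > 1, so H_1 = Z_2.
  H_2: rank ker ∂_2 − rank ∂_3 = (12 − 12) − 0 = 0, and there is no ∂_3, so H_2 = 0.

As a check, the Euler characteristic is 7 − 18 + 12 = 1, which agrees with 1 − 0 + 0 = 1.

H_0 = Z,  H_1 = Z_2,  H_2 = 0.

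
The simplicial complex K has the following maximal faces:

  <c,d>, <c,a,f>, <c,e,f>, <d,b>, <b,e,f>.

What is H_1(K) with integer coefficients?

Order the vertices as a < b < c < d < e < f. Listing each simplex with vertices in this order, K has dimension 2 with simplices:

  0-simplices (6): a, b, c, d, e, f
  1-simplices (9): ac, af, bd, be, bf, cd, ce, cf, ef
  2-simplices (3): acf, bef, cef

Hence C_0 ≅ Z^6, C_1 ≅ Z^9, C_2 ≅ Z^3.

∂_1: C_1 → C_0 is given by ∂[p,q] = [q] − [p]. For instance
  ∂bd = d − b.
The 6×9 boundary matrix has rank 5 and Smith normal form diag(1,1,1,1,1).

Boundary ∂_2: C_2 → C_1 acts by ∂[p,q,r] = [q,r] − [p,r] + [p,q]. For instance
  ∂bef = ef − bf + be,
  ∂acf = cf − af + ac.
As a 9×3 matrix over Z this has rank 3, with invariant factors (1,1,1).

Now H_k = ker ∂_k / im ∂_{k+1}, so:

  H_1: rank ker ∂_1 − rank ∂_2 = (9 − 5) − 3 = 1, and the invariant factors of ∂_2 are all 1, so H_1 ≅ Z.

H_1 = Z.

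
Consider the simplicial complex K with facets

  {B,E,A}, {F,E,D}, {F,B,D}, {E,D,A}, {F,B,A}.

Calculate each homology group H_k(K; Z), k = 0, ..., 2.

We work with the vertex ordering A < B < D < E < F. The simplices of K, each written with vertices in increasing order, are:

  0-simplices (5): A, B, D, E, F
  1-simplices (10): AB, AD, AE, AF, BD, BE, BF, DE, DF, EF
  2-simplices (5): ABE, ABF, ADE, BDF, DEF

giving chain groups C_0 ≅ Z^5, C_1 ≅ Z^10, C_2 ≅ Z^5.

The boundary map ∂_1: C_1 → C_0 is given by ∂[p,q] = [q] − [p]. For instance
  ∂BF = F − B.
As a 5×10 matrix over Z this has rank 4, with invariant factors (1,1,1,1).

Boundary ∂_2: C_2 → C_1 sends each 2-simplex [p,q,r] to [q,r] − [p,r] + [p,q]. For instance
  ∂BDF = DF − BF + BD,
  ∂ABF = BF − AF + AB.
The 10×5 boundary matrix has rank 5 and Smith normal form diag(1,1,1,1,1).

Computing H_k = (kernel of ∂_k) / (image of ∂_{k+1}):

  H_0: rank C_0 − rank ∂_1 = 5 − 4 = 1, and the invariant factors of ∂_1 are all 1, so H_0 = Z.
  H_1: rank ker ∂_1 − rank ∂_2 = (10 − 4) − 5 = 1, and the invariant factors of ∂_2 are all 1, so H_1 = Z.
  H_2: rank ker ∂_2 − rank ∂_3 = (5 − 5) − 0 = 0, and there is no ∂_3, so H_2 = 0.

As a check, the Euler characteristic is 5 − 10 + 5 = 0, which agrees with 1 − 1 + 0 = 0.
(K is a triangulation of the Möbius band.)

H_0 = Z,  H_1 = Z,  H_2 = 0.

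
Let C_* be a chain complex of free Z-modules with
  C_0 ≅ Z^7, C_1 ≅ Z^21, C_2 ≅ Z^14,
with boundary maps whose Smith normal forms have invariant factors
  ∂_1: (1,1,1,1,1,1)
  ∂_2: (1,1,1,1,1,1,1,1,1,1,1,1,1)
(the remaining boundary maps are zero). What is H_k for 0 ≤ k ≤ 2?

H_0 = Z,  H_1 = Z^2,  H_2 = Z.

H_0: b_0 = 7 − 0 − 6 = 1; torsion from ∂_1 factors > 1: none. So H_0 = Z.
H_1: b_1 = 21 − 6 − 13 = 2; torsion from ∂_2 factors > 1: none. So H_1 = Z^2.
H_2: b_2 = 14 − 13 − 0 = 1; torsion from ∂_3 factors > 1: none. So H_2 = Z.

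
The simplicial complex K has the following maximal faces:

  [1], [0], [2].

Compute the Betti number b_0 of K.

b_0 = 3.

K has 3 vertices.
rank ∂_0 = 0, rank ∂_1 = 0 ⇒ b_0 = 3 − 0 − 0 = 3. So H_0 ≅ Z^3.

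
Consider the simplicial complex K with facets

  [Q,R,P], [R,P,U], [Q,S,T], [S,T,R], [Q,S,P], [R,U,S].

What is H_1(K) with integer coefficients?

Order the vertices as P < Q < R < S < T < U. Listing each simplex with vertices in this order, K has dimension 2 with simplices:

  0-simplices (6): P, Q, R, S, T, U
  1-simplices (12): PQ, PR, PS, PU, QR, QS, QT, RS, RT, RU, ST, SU
  2-simplices (6): PQR, PQS, PRU, QST, RST, RSU

giving chain groups C_0 ≅ Z^6, C_1 ≅ Z^12, C_2 ≅ Z^6.

The boundary map ∂_1: C_1 → C_0 is given by ∂[p,q] = [q] − [p]. For instance
  ∂PU = U − P.
As a 6×12 matrix over Z this has rank 5, with invariant factors (1,1,1,1,1).

The boundary map ∂_2: C_2 → C_1 sends each 2-simplex [p,q,r] to [q,r] − [p,r] + [p,q]. For instance
  ∂QST = ST − QT + QS,
  ∂PQS = QS − PS + PQ.
The 12×6 boundary matrix has rank 6 and Smith normal form diag(1,1,1,1,1,1).

From H_k ≅ ker(∂_k) / im(∂_{k+1}) we obtain:

  H_1: rank ker ∂_1 − rank ∂_2 = (12 − 5) − 6 = 1, and the invariant factors of ∂_2 are all 1, so H_1 = Z.

H_1 ≅ Z.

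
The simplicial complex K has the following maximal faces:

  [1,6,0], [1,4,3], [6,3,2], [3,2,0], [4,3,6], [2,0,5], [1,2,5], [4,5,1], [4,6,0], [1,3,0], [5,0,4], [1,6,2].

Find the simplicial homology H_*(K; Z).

H_0 = Z,  H_1 = Z/2,  H_2 = 0.

We work with the vertex ordering 0 < 1 < 2 < 3 < 4 < 5 < 6. The simplices of K, each written with vertices in increasing order, are:

  0-simplices (7): [0], [1], [2], [3], [4], [5], [6]
  1-simplices (18): [0,1], [0,2], [0,3], [0,4], [0,5], [0,6], [1,2], [1,3], [1,4], [1,5], [1,6], [2,3], [2,5], [2,6], [3,4], [3,6], [4,5], [4,6]
  2-simplices (12): [0,1,3], [0,1,6], [0,2,3], [0,2,5], [0,4,5], [0,4,6], [1,2,5], [1,2,6], [1,3,4], [1,4,5], [2,3,6], [3,4,6]

giving chain groups C_0 ≅ Z^7, C_1 ≅ Z^18, C_2 ≅ Z^12.

∂_1: C_1 → C_0 is given by ∂[p,q] = [q] − [p].
As a 7×18 matrix over Z this has rank 6, with invariant factors (1,1,1,1,1,1).

∂_2: C_2 → C_1 maps a triangle to the signed sum of its edges. For instance
  ∂[0,2,5] = [2,5] − [0,5] + [0,2],
  ∂[0,1,3] = [1,3] − [0,3] + [0,1].
The 18×12 boundary matrix has rank 12 and Smith normal form diag(1,1,1,1,1,1,1,1,1,1,1,2).

From H_k ≅ ker(∂_k) / im(∂_{k+1}) we obtain:

  H_0: rank C_0 − rank ∂_1 = 7 − 6 = 1, and the invariant factors of ∂_1 are all 1, so H_0 = Z.
  H_1: rank ker ∂_1 − rank ∂_2 = (18 − 6) − 12 = 0, and ∂_2 has invariant factor 2 > 1, so H_1 = Z/2.
  H_2: rank ker ∂_2 − rank ∂_3 = (12 − 12) − 0 = 0, and there is no ∂_3, so H_2 = 0.

(K is a triangulation of the real projective plane RP^2.)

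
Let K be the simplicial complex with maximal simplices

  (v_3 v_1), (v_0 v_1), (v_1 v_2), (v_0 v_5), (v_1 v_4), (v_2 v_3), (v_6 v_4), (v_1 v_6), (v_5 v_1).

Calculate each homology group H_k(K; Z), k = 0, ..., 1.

H_0 ≅ Z,  H_1 ≅ Z^3.

Fix the vertex order v_0 < v_1 < v_2 < v_3 < v_4 < v_5 < v_6 and write every simplex with vertices in increasing order. Then dim K = 1 and the simplices of K are:

  0-simplices (7): [v_0], [v_1], [v_2], [v_3], [v_4], [v_5], [v_6]
  1-simplices (9): [v_0,v_1], [v_0,v_5], [v_1,v_2], [v_1,v_3], [v_1,v_4], [v_1,v_5], [v_1,v_6], [v_2,v_3], [v_4,v_6]

Hence C_0 ≅ Z^7, C_1 ≅ Z^9.

Boundary ∂_1: C_1 → C_0 maps an edge to its endpoints' difference, ∂[p,q] = q − p.
The resulting 7×9 matrix has rank 6, and its Smith normal form has invariant factors (1,1,1,1,1,1).

Now H_k = ker ∂_k / im ∂_{k+1}, so:

  H_0: rank C_0 − rank ∂_1 = 7 − 6 = 1, and the invariant factors of ∂_1 are all 1, so H_0 = Z.
  H_1: rank ker ∂_1 − rank ∂_2 = (9 − 6) − 0 = 3, and there is no ∂_2, so H_1 = Z^3.

As a check, the Euler characteristic is 7 − 9 = -2, which agrees with 1 − 3 = -2.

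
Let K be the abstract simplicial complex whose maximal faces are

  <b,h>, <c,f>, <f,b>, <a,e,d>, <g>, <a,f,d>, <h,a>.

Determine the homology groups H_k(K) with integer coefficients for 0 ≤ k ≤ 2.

H_0 ≅ Z^2,  H_1 ≅ Z,  H_2 = 0.

Order the vertices as a < b < c < d < e < f < g < h. Listing each simplex with vertices in this order, K has dimension 2 with simplices:

  0-simplices (8): a, b, c, d, e, f, g, h
  1-simplices (9): ad, ae, af, ah, bf, bh, cf, de, df
  2-simplices (2): ade, adf

so the chain groups are C_0 ≅ Z^8, C_1 ≅ Z^9, C_2 ≅ Z^2.

Boundary ∂_1: C_1 → C_0 is given by ∂[p,q] = [q] − [p]. For instance
  ∂ah = h − a.
As a 8×9 matrix over Z this has rank 6, with invariant factors (1,1,1,1,1,1).

∂_2: C_2 → C_1 acts by ∂[p,q,r] = [q,r] − [p,r] + [p,q]. For instance
  ∂adf = df − af + ad,
  ∂ade = de − ae + ad.
The 9×2 boundary matrix has rank 2 and Smith normal form diag(1,1).

From H_k ≅ ker(∂_k) / im(∂_{k+1}) we obtain:

  H_0: rank C_0 − rank ∂_1 = 8 − 6 = 2, and the invariant factors of ∂_1 are all 1, so H_0 ≅ Z^2.
  H_1: rank ker ∂_1 − rank ∂_2 = (9 − 6) − 2 = 1, and the invariant factors of ∂_2 are all 1, so H_1 ≅ Z.
  H_2: rank ker ∂_2 − rank ∂_3 = (2 − 2) − 0 = 0, and there is no ∂_3, so H_2 ≅ 0.

As a check, the Euler characteristic is 8 − 9 + 2 = 1, which agrees with 2 − 1 + 0 = 1.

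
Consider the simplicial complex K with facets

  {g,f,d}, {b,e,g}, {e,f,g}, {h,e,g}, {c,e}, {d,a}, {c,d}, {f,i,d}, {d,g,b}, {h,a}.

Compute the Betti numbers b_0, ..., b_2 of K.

b_0 = 1, b_1 = 2, b_2 = 0.

K has 9 vertices, 16 edges, 6 triangles.
rank ∂_0 = 0, rank ∂_1 = 8 ⇒ b_0 = 9 − 0 − 8 = 1; all invariant factors of ∂_1 are 1 so no torsion. So H_0 = Z.
rank ∂_1 = 8, rank ∂_2 = 6 ⇒ b_1 = 16 − 8 − 6 = 2; all invariant factors of ∂_2 are 1 so no torsion. So H_1 = Z^2.
rank ∂_2 = 6, rank ∂_3 = 0 ⇒ b_2 = 6 − 6 − 0 = 0. So H_2 = 0.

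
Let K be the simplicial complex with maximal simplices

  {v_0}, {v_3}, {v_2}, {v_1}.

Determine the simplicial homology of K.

H_0 = Z^4.

K has 4 vertices.
rank ∂_0 = 0, rank ∂_1 = 0 ⇒ b_0 = 4 − 0 − 0 = 4. So H_0 = Z^4.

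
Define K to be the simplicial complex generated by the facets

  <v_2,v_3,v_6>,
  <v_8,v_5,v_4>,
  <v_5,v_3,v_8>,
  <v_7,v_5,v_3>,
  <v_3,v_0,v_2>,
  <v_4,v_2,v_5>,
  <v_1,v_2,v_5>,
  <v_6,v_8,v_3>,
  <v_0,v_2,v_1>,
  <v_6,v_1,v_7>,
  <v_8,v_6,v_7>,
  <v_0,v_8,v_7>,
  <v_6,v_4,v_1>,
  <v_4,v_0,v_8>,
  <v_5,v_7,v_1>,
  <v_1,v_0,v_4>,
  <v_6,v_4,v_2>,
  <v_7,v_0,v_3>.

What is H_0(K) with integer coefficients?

K has 9 vertices, 27 edges, 18 triangles.
rank ∂_0 = 0, rank ∂_1 = 8 ⇒ b_0 = 9 − 0 − 8 = 1; all invariant factors of ∂_1 are 1 so no torsion. So H_0 = Z.

H_0 ≅ Z.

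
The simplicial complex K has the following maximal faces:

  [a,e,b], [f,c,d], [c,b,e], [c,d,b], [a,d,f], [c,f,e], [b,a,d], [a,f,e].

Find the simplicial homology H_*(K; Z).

H_0 = Z,  H_1 = 0,  H_2 = Z.

Order the vertices as a < b < c < d < e < f. Listing each simplex with vertices in this order, K has dimension 2 with simplices:

  0-simplices (6): a, b, c, d, e, f
  1-simplices (12): ab, ad, ae, af, bc, bd, be, cd, ce, cf, df, ef
  2-simplices (8): abd, abe, adf, aef, bcd, bce, cdf, cef

giving chain groups C_0 ≅ Z^6, C_1 ≅ Z^12, C_2 ≅ Z^8.

∂_1: C_1 → C_0 is given by ∂[p,q] = [q] − [p]. For instance
  ∂ce = e − c.
As a 6×12 matrix over Z this has rank 5, with invariant factors (1,1,1,1,1).

∂_2: C_2 → C_1 sends each 2-simplex [p,q,r] to [q,r] − [p,r] + [p,q]. For instance
  ∂aef = ef − af + ae,
  ∂bcd = cd − bd + bc.
This gives a 12×8 integer matrix of rank 7; reducing to Smith normal form yields diagonal entries (1,1,1,1,1,1,1).

Computing H_k = (kernel of ∂_k) / (image of ∂_{k+1}):

  H_0: rank C_0 − rank ∂_1 = 6 − 5 = 1, and the invariant factors of ∂_1 are all 1, so H_0 = Z.
  H_1: rank ker ∂_1 − rank ∂_2 = (12 − 5) − 7 = 0, and the invariant factors of ∂_2 are all 1, so H_1 = 0.
  H_2: rank ker ∂_2 − rank ∂_3 = (8 − 7) − 0 = 1, and there is no ∂_3, so H_2 = Z.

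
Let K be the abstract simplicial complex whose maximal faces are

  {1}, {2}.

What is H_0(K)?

We work with the vertex ordering 1 < 2. The simplices of K, each written with vertices in increasing order, are:

  0-simplices (2): [1], [2]

giving chain groups C_0 ≅ Z^2.

Computing H_k = (kernel of ∂_k) / (image of ∂_{k+1}):

  H_0: rank C_0 − rank ∂_1 = 2 − 0 = 2, and there is no ∂_1, so H_0 = Z^2.

(K is a triangulation of a set of 2 points.)

H_0 = Z^2.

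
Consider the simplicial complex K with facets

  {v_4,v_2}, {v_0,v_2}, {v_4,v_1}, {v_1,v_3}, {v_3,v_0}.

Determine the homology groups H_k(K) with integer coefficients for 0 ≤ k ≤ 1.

H_0 ≅ Z,  H_1 ≅ Z.

Order the vertices as v_0 < v_1 < v_2 < v_3 < v_4. Listing each simplex with vertices in this order, K has dimension 1 with simplices:

  0-simplices (5): [v_0], [v_1], [v_2], [v_3], [v_4]
  1-simplices (5): [v_0,v_2], [v_0,v_3], [v_1,v_3], [v_1,v_4], [v_2,v_4]

so the chain groups are C_0 ≅ Z^5, C_1 ≅ Z^5.

Boundary ∂_1: C_1 → C_0 maps an edge to its endpoints' difference, ∂[p,q] = q − p. For instance
  ∂[v_1,v_3] = [v_3] − [v_1].
The resulting 5×5 matrix has rank 4, and its Smith normal form has invariant factors (1,1,1,1).

Now H_k = ker ∂_k / im ∂_{k+1}, so:

  H_0: rank C_0 − rank ∂_1 = 5 − 4 = 1, and the invariant factors of ∂_1 are all 1, so H_0 = Z.
  H_1: rank ker ∂_1 − rank ∂_2 = (5 − 4) − 0 = 1, and there is no ∂_2, so H_1 = Z.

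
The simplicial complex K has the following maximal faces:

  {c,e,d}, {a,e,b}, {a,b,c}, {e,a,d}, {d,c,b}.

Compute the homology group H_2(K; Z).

H_2 = 0.

Order the vertices as a < b < c < d < e. Listing each simplex with vertices in this order, K has dimension 2 with simplices:

  0-simplices (5): a, b, c, d, e
  1-simplices (10): ab, ac, ad, ae, bc, bd, be, cd, ce, de
  2-simplices (5): abc, abe, ade, bcd, cde

Hence C_0 ≅ Z^5, C_1 ≅ Z^10, C_2 ≅ Z^5.

The boundary map ∂_1: C_1 → C_0 maps an edge to its endpoints' difference, ∂[p,q] = q − p.
This gives a 5×10 integer matrix of rank 4; reducing to Smith normal form yields diagonal entries (1,1,1,1).

∂_2: C_2 → C_1 acts by ∂[p,q,r] = [q,r] − [p,r] + [p,q]. For instance
  ∂abc = bc − ac + ab,
  ∂ade = de − ae + ad.
This gives a 10×5 integer matrix of rank 5; reducing to Smith normal form yields diagonal entries (1,1,1,1,1).

Now H_k = ker ∂_k / im ∂_{k+1}, so:

  H_2: rank ker ∂_2 − rank ∂_3 = (5 − 5) − 0 = 0, and there is no ∂_3, so H_2 = 0.

(K is a triangulation of the Möbius band.)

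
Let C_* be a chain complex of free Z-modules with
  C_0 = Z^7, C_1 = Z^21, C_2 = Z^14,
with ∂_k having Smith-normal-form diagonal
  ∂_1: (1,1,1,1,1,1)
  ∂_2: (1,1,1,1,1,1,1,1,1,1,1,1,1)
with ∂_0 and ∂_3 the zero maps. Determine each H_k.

H_0: b_0 = 7 − 0 − 6 = 1; torsion from ∂_1 factors > 1: none. So H_0 ≅ Z.
H_1: b_1 = 21 − 6 − 13 = 2; torsion from ∂_2 factors > 1: none. So H_1 ≅ Z^2.
H_2: b_2 = 14 − 13 − 0 = 1; torsion from ∂_3 factors > 1: none. So H_2 ≅ Z.

H_0 ≅ Z,  H_1 ≅ Z^2,  H_2 ≅ Z.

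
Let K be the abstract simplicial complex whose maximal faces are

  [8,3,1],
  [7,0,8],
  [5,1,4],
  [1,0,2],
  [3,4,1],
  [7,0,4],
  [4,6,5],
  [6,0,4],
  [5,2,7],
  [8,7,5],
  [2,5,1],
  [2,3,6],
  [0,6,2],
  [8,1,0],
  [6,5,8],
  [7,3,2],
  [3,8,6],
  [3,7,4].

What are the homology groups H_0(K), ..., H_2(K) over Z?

H_0 ≅ Z,  H_1 ≅ Z^2,  H_2 ≅ Z.

Fix the vertex order 0 < 1 < 2 < 3 < 4 < 5 < 6 < 7 < 8 and write every simplex with vertices in increasing order. Then dim K = 2 and the simplices of K are:

  0-simplices (9): [0], [1], [2], [3], [4], [5], [6], [7], [8]
  1-simplices (27): (27 of them)
  2-simplices (18): [0,1,2], [0,1,8], [0,2,6], [0,4,6], [0,4,7], [0,7,8], [1,2,5], [1,3,4], [1,3,8], [1,4,5], [2,3,6], [2,3,7], [2,5,7], [3,4,7], [3,6,8], [4,5,6], [5,6,8], [5,7,8]

so the chain groups are C_0 ≅ Z^9, C_1 ≅ Z^27, C_2 ≅ Z^18.

Boundary ∂_1: C_1 → C_0 sends each edge [p,q] (with p < q) to q − p. For instance
  ∂[5,7] = [7] − [5].
This gives a 9×27 integer matrix of rank 8; reducing to Smith normal form yields diagonal entries (1,1,1,1,1,1,1,1).

∂_2: C_2 → C_1 sends each 2-simplex [p,q,r] to [q,r] − [p,r] + [p,q]. For instance
  ∂[1,2,5] = [2,5] − [1,5] + [1,2],
  ∂[3,6,8] = [6,8] − [3,8] + [3,6].
As a 27×18 matrix over Z this has rank 17, with invariant factors (1,1,1,1,1,1,1,1,1,1,1,1,1,1,1,1,1).

From H_k ≅ ker(∂_k) / im(∂_{k+1}) we obtain:

  H_0: rank C_0 − rank ∂_1 = 9 − 8 = 1, and the invariant factors of ∂_1 are all 1, so H_0 ≅ Z.
  H_1: rank ker ∂_1 − rank ∂_2 = (27 − 8) − 17 = 2, and the invariant factors of ∂_2 are all 1, so H_1 ≅ Z^2.
  H_2: rank ker ∂_2 − rank ∂_3 = (18 − 17) − 0 = 1, and there is no ∂_3, so H_2 ≅ Z.

(K is a triangulation of the torus T^2.)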